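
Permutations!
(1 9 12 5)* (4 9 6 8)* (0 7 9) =(0 7 9 12 5 1 6 8 4) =[7, 6, 2, 3, 0, 1, 8, 9, 4, 12, 10, 11, 5]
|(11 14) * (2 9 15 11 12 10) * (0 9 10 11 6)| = |(0 9 15 6)(2 10)(11 14 12)| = 12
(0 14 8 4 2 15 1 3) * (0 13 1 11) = (0 14 8 4 2 15 11)(1 3 13) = [14, 3, 15, 13, 2, 5, 6, 7, 4, 9, 10, 0, 12, 1, 8, 11]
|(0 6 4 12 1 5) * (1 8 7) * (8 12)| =7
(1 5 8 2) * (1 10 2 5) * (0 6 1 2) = (0 6 1 2 10)(5 8) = [6, 2, 10, 3, 4, 8, 1, 7, 5, 9, 0]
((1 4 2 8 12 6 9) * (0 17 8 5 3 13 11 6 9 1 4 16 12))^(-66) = ((0 17 8)(1 16 12 9 4 2 5 3 13 11 6))^(-66) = (17)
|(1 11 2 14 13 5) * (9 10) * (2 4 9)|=|(1 11 4 9 10 2 14 13 5)|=9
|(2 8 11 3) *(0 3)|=|(0 3 2 8 11)|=5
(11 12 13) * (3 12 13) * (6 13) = [0, 1, 2, 12, 4, 5, 13, 7, 8, 9, 10, 6, 3, 11] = (3 12)(6 13 11)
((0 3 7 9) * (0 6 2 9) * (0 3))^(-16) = (2 6 9) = ((2 9 6)(3 7))^(-16)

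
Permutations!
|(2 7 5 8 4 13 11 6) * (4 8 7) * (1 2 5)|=|(1 2 4 13 11 6 5 7)|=8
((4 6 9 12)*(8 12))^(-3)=(4 9 12 6 8)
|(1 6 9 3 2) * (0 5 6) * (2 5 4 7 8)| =|(0 4 7 8 2 1)(3 5 6 9)| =12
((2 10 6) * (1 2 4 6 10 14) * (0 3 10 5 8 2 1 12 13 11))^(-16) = ((0 3 10 5 8 2 14 12 13 11)(4 6))^(-16) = (0 8 13 10 14)(2 11 5 12 3)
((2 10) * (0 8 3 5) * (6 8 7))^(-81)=((0 7 6 8 3 5)(2 10))^(-81)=(0 8)(2 10)(3 7)(5 6)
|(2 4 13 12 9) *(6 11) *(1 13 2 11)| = |(1 13 12 9 11 6)(2 4)| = 6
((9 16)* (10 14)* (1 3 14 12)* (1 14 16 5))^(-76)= (1 5 9 16 3)(10 14 12)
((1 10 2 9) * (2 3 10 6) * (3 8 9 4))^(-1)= ((1 6 2 4 3 10 8 9))^(-1)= (1 9 8 10 3 4 2 6)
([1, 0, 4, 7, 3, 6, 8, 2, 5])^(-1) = (0 1)(2 7 3 4)(5 8 6)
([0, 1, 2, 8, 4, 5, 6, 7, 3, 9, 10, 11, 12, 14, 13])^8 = (14)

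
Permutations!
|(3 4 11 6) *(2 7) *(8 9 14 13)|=4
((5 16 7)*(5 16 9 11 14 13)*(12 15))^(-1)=(5 13 14 11 9)(7 16)(12 15)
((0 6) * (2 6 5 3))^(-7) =((0 5 3 2 6))^(-7) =(0 2 5 6 3)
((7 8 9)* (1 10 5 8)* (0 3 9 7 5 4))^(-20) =((0 3 9 5 8 7 1 10 4))^(-20) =(0 10 7 5 3 4 1 8 9)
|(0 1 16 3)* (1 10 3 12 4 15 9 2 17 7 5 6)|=33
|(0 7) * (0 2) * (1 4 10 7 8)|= |(0 8 1 4 10 7 2)|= 7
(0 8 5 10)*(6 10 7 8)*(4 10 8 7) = (0 6 8 5 4 10) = [6, 1, 2, 3, 10, 4, 8, 7, 5, 9, 0]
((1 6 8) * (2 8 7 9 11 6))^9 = (6 7 9 11)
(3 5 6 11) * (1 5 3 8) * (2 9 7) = [0, 5, 9, 3, 4, 6, 11, 2, 1, 7, 10, 8] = (1 5 6 11 8)(2 9 7)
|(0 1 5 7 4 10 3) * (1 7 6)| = 15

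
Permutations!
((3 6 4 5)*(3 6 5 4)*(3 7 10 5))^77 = ((5 6 7 10))^77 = (5 6 7 10)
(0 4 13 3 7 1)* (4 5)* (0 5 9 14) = (0 9 14)(1 5 4 13 3 7) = [9, 5, 2, 7, 13, 4, 6, 1, 8, 14, 10, 11, 12, 3, 0]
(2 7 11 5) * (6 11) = (2 7 6 11 5) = [0, 1, 7, 3, 4, 2, 11, 6, 8, 9, 10, 5]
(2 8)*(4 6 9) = (2 8)(4 6 9) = [0, 1, 8, 3, 6, 5, 9, 7, 2, 4]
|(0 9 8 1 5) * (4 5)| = |(0 9 8 1 4 5)| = 6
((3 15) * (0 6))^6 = (15)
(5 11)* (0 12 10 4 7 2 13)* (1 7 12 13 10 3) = (0 13)(1 7 2 10 4 12 3)(5 11) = [13, 7, 10, 1, 12, 11, 6, 2, 8, 9, 4, 5, 3, 0]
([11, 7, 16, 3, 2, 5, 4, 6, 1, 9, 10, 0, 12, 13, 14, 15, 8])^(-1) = [11, 8, 4, 3, 6, 5, 7, 1, 16, 9, 10, 0, 12, 13, 14, 15, 2]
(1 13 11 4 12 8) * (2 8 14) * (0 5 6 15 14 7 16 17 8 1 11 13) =(0 5 6 15 14 2 1)(4 12 7 16 17 8 11) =[5, 0, 1, 3, 12, 6, 15, 16, 11, 9, 10, 4, 7, 13, 2, 14, 17, 8]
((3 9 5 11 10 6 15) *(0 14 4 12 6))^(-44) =((0 14 4 12 6 15 3 9 5 11 10))^(-44) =(15)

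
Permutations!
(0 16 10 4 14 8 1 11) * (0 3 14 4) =(0 16 10)(1 11 3 14 8) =[16, 11, 2, 14, 4, 5, 6, 7, 1, 9, 0, 3, 12, 13, 8, 15, 10]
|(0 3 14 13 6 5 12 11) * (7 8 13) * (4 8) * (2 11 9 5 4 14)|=12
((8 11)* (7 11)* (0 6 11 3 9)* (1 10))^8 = ((0 6 11 8 7 3 9)(1 10))^8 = (0 6 11 8 7 3 9)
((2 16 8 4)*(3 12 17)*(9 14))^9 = ((2 16 8 4)(3 12 17)(9 14))^9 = (17)(2 16 8 4)(9 14)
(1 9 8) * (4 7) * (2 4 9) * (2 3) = [0, 3, 4, 2, 7, 5, 6, 9, 1, 8] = (1 3 2 4 7 9 8)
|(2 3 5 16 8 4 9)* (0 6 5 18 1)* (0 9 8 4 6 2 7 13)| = |(0 2 3 18 1 9 7 13)(4 8 6 5 16)| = 40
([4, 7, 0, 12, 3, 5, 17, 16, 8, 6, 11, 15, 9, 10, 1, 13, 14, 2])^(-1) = [2, 14, 17, 4, 0, 5, 9, 1, 8, 12, 13, 10, 3, 15, 16, 11, 7, 6]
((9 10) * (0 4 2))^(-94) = (10)(0 2 4)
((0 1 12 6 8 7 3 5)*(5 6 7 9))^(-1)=((0 1 12 7 3 6 8 9 5))^(-1)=(0 5 9 8 6 3 7 12 1)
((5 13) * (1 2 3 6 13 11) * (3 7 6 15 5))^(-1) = (1 11 5 15 3 13 6 7 2) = ((1 2 7 6 13 3 15 5 11))^(-1)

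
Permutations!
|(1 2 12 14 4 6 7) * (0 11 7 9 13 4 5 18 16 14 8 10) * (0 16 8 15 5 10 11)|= 36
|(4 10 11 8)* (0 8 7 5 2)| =8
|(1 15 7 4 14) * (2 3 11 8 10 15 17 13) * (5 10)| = |(1 17 13 2 3 11 8 5 10 15 7 4 14)| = 13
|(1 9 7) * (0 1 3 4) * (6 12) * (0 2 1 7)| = |(0 7 3 4 2 1 9)(6 12)| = 14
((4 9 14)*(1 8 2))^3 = ((1 8 2)(4 9 14))^3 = (14)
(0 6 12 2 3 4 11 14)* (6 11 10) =[11, 1, 3, 4, 10, 5, 12, 7, 8, 9, 6, 14, 2, 13, 0] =(0 11 14)(2 3 4 10 6 12)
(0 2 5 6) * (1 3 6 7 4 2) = (0 1 3 6)(2 5 7 4) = [1, 3, 5, 6, 2, 7, 0, 4]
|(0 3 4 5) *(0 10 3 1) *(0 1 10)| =5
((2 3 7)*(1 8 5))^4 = ((1 8 5)(2 3 7))^4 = (1 8 5)(2 3 7)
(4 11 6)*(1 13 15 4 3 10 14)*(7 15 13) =(1 7 15 4 11 6 3 10 14) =[0, 7, 2, 10, 11, 5, 3, 15, 8, 9, 14, 6, 12, 13, 1, 4]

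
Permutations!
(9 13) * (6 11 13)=(6 11 13 9)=[0, 1, 2, 3, 4, 5, 11, 7, 8, 6, 10, 13, 12, 9]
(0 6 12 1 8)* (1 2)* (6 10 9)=(0 10 9 6 12 2 1 8)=[10, 8, 1, 3, 4, 5, 12, 7, 0, 6, 9, 11, 2]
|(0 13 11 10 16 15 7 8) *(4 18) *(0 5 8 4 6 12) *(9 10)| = |(0 13 11 9 10 16 15 7 4 18 6 12)(5 8)| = 12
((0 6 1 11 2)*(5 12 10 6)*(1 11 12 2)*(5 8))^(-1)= (0 2 5 8)(1 11 6 10 12)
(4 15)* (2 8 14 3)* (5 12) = [0, 1, 8, 2, 15, 12, 6, 7, 14, 9, 10, 11, 5, 13, 3, 4] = (2 8 14 3)(4 15)(5 12)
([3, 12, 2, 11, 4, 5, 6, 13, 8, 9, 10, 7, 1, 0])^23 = (0 7 3 13 11)(1 12)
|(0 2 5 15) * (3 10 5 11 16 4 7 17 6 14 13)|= 14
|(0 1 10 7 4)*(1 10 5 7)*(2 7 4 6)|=15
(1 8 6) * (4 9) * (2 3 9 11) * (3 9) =(1 8 6)(2 9 4 11) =[0, 8, 9, 3, 11, 5, 1, 7, 6, 4, 10, 2]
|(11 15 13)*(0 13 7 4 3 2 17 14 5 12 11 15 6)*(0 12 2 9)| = |(0 13 15 7 4 3 9)(2 17 14 5)(6 12 11)| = 84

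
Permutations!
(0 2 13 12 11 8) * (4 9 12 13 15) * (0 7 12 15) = [2, 1, 0, 3, 9, 5, 6, 12, 7, 15, 10, 8, 11, 13, 14, 4] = (0 2)(4 9 15)(7 12 11 8)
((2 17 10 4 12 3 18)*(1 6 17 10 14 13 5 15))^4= ((1 6 17 14 13 5 15)(2 10 4 12 3 18))^4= (1 13 6 5 17 15 14)(2 3 4)(10 18 12)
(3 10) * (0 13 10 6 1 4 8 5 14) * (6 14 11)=[13, 4, 2, 14, 8, 11, 1, 7, 5, 9, 3, 6, 12, 10, 0]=(0 13 10 3 14)(1 4 8 5 11 6)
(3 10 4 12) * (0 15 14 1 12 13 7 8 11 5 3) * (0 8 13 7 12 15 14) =(0 14 1 15)(3 10 4 7 13 12 8 11 5) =[14, 15, 2, 10, 7, 3, 6, 13, 11, 9, 4, 5, 8, 12, 1, 0]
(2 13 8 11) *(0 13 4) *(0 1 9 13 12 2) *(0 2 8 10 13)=(0 12 8 11 2 4 1 9)(10 13)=[12, 9, 4, 3, 1, 5, 6, 7, 11, 0, 13, 2, 8, 10]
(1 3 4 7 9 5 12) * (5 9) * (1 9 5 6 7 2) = [0, 3, 1, 4, 2, 12, 7, 6, 8, 5, 10, 11, 9] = (1 3 4 2)(5 12 9)(6 7)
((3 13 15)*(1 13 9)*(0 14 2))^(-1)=((0 14 2)(1 13 15 3 9))^(-1)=(0 2 14)(1 9 3 15 13)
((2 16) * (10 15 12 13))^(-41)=((2 16)(10 15 12 13))^(-41)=(2 16)(10 13 12 15)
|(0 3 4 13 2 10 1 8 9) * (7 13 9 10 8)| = |(0 3 4 9)(1 7 13 2 8 10)| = 12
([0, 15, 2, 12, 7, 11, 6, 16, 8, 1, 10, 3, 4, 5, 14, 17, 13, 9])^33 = [0, 15, 2, 12, 7, 11, 6, 16, 8, 1, 10, 3, 4, 5, 14, 17, 13, 9]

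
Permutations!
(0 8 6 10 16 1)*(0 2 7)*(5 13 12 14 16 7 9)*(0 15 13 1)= (0 8 6 10 7 15 13 12 14 16)(1 2 9 5)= [8, 2, 9, 3, 4, 1, 10, 15, 6, 5, 7, 11, 14, 12, 16, 13, 0]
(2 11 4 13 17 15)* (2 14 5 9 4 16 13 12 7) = (2 11 16 13 17 15 14 5 9 4 12 7) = [0, 1, 11, 3, 12, 9, 6, 2, 8, 4, 10, 16, 7, 17, 5, 14, 13, 15]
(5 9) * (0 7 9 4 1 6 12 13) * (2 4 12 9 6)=(0 7 6 9 5 12 13)(1 2 4)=[7, 2, 4, 3, 1, 12, 9, 6, 8, 5, 10, 11, 13, 0]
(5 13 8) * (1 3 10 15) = [0, 3, 2, 10, 4, 13, 6, 7, 5, 9, 15, 11, 12, 8, 14, 1] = (1 3 10 15)(5 13 8)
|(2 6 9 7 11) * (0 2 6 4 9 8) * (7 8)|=15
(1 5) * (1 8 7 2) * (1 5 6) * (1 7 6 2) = (1 2 5 8 6 7) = [0, 2, 5, 3, 4, 8, 7, 1, 6]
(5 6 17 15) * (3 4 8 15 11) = (3 4 8 15 5 6 17 11) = [0, 1, 2, 4, 8, 6, 17, 7, 15, 9, 10, 3, 12, 13, 14, 5, 16, 11]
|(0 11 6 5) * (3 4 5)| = |(0 11 6 3 4 5)| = 6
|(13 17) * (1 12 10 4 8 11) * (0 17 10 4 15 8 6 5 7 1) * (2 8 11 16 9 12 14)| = 66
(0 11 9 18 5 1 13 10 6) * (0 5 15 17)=[11, 13, 2, 3, 4, 1, 5, 7, 8, 18, 6, 9, 12, 10, 14, 17, 16, 0, 15]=(0 11 9 18 15 17)(1 13 10 6 5)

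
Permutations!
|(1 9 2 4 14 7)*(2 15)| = |(1 9 15 2 4 14 7)| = 7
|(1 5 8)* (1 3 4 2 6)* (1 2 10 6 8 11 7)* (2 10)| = 4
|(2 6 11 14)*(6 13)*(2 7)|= |(2 13 6 11 14 7)|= 6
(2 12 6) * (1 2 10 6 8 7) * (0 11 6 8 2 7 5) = (0 11 6 10 8 5)(1 7)(2 12) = [11, 7, 12, 3, 4, 0, 10, 1, 5, 9, 8, 6, 2]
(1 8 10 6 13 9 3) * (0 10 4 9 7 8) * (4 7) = (0 10 6 13 4 9 3 1)(7 8) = [10, 0, 2, 1, 9, 5, 13, 8, 7, 3, 6, 11, 12, 4]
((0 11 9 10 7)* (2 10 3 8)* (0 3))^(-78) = (11)(2 7 8 10 3)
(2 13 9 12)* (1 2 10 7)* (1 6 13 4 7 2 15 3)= (1 15 3)(2 4 7 6 13 9 12 10)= [0, 15, 4, 1, 7, 5, 13, 6, 8, 12, 2, 11, 10, 9, 14, 3]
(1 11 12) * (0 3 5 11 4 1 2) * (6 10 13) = (0 3 5 11 12 2)(1 4)(6 10 13) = [3, 4, 0, 5, 1, 11, 10, 7, 8, 9, 13, 12, 2, 6]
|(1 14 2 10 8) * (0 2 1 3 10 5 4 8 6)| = |(0 2 5 4 8 3 10 6)(1 14)| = 8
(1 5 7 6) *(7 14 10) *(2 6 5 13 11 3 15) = [0, 13, 6, 15, 4, 14, 1, 5, 8, 9, 7, 3, 12, 11, 10, 2] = (1 13 11 3 15 2 6)(5 14 10 7)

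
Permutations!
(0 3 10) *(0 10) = (10)(0 3) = [3, 1, 2, 0, 4, 5, 6, 7, 8, 9, 10]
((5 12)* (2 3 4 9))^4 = (12)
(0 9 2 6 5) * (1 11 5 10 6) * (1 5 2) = (0 9 1 11 2 5)(6 10) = [9, 11, 5, 3, 4, 0, 10, 7, 8, 1, 6, 2]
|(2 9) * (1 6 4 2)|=5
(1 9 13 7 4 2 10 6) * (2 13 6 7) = (1 9 6)(2 10 7 4 13) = [0, 9, 10, 3, 13, 5, 1, 4, 8, 6, 7, 11, 12, 2]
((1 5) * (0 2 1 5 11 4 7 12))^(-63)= (12)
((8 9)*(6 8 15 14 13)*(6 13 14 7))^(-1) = ((6 8 9 15 7))^(-1) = (6 7 15 9 8)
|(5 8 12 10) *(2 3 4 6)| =|(2 3 4 6)(5 8 12 10)| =4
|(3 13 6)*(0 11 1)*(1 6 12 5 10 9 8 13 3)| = 12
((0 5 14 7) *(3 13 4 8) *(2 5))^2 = ((0 2 5 14 7)(3 13 4 8))^2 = (0 5 7 2 14)(3 4)(8 13)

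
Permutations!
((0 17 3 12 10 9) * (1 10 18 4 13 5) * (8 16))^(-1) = ((0 17 3 12 18 4 13 5 1 10 9)(8 16))^(-1) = (0 9 10 1 5 13 4 18 12 3 17)(8 16)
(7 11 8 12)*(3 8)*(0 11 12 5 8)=(0 11 3)(5 8)(7 12)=[11, 1, 2, 0, 4, 8, 6, 12, 5, 9, 10, 3, 7]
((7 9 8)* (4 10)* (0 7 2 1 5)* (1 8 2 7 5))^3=((0 5)(2 8 7 9)(4 10))^3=(0 5)(2 9 7 8)(4 10)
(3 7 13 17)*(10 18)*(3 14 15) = (3 7 13 17 14 15)(10 18) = [0, 1, 2, 7, 4, 5, 6, 13, 8, 9, 18, 11, 12, 17, 15, 3, 16, 14, 10]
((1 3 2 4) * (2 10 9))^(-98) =(1 2 10)(3 4 9)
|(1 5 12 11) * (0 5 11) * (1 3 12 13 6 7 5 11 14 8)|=12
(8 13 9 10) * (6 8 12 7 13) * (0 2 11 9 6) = (0 2 11 9 10 12 7 13 6 8) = [2, 1, 11, 3, 4, 5, 8, 13, 0, 10, 12, 9, 7, 6]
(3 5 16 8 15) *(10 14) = [0, 1, 2, 5, 4, 16, 6, 7, 15, 9, 14, 11, 12, 13, 10, 3, 8] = (3 5 16 8 15)(10 14)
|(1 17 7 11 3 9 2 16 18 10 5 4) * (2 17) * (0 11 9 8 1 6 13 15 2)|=45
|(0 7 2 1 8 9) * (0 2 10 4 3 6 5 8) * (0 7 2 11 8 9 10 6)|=12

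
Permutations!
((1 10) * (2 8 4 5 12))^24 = ((1 10)(2 8 4 5 12))^24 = (2 12 5 4 8)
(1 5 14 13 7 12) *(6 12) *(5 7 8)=(1 7 6 12)(5 14 13 8)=[0, 7, 2, 3, 4, 14, 12, 6, 5, 9, 10, 11, 1, 8, 13]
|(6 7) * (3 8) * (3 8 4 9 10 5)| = |(3 4 9 10 5)(6 7)| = 10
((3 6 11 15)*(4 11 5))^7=(3 6 5 4 11 15)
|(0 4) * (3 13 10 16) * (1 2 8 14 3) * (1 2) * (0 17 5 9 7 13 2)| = 36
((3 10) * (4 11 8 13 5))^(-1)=((3 10)(4 11 8 13 5))^(-1)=(3 10)(4 5 13 8 11)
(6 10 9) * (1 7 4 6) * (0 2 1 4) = (0 2 1 7)(4 6 10 9) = [2, 7, 1, 3, 6, 5, 10, 0, 8, 4, 9]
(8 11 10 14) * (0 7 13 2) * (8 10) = (0 7 13 2)(8 11)(10 14) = [7, 1, 0, 3, 4, 5, 6, 13, 11, 9, 14, 8, 12, 2, 10]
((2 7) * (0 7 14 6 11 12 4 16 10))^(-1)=((0 7 2 14 6 11 12 4 16 10))^(-1)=(0 10 16 4 12 11 6 14 2 7)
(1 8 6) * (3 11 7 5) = [0, 8, 2, 11, 4, 3, 1, 5, 6, 9, 10, 7] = (1 8 6)(3 11 7 5)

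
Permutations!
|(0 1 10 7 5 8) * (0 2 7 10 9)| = |(10)(0 1 9)(2 7 5 8)| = 12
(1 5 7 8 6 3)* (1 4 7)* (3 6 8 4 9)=(1 5)(3 9)(4 7)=[0, 5, 2, 9, 7, 1, 6, 4, 8, 3]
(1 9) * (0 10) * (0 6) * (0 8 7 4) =[10, 9, 2, 3, 0, 5, 8, 4, 7, 1, 6] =(0 10 6 8 7 4)(1 9)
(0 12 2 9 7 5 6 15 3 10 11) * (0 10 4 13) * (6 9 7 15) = (0 12 2 7 5 9 15 3 4 13)(10 11) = [12, 1, 7, 4, 13, 9, 6, 5, 8, 15, 11, 10, 2, 0, 14, 3]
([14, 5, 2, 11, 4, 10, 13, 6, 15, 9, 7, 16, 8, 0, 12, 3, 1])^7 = (0 16)(1 14)(3 6)(5 12)(7 15)(8 10)(11 13)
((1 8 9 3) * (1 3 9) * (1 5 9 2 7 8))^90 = (9)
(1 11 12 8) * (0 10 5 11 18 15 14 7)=[10, 18, 2, 3, 4, 11, 6, 0, 1, 9, 5, 12, 8, 13, 7, 14, 16, 17, 15]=(0 10 5 11 12 8 1 18 15 14 7)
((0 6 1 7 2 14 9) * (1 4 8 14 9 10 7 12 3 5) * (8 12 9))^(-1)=(0 9 1 5 3 12 4 6)(2 7 10 14 8)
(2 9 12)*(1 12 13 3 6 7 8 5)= [0, 12, 9, 6, 4, 1, 7, 8, 5, 13, 10, 11, 2, 3]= (1 12 2 9 13 3 6 7 8 5)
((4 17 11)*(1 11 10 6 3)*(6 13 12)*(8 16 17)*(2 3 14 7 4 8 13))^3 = (1 16 2 11 17 3 8 10)(4 6)(7 12)(13 14)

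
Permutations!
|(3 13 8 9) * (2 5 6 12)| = 4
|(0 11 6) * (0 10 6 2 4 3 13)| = 6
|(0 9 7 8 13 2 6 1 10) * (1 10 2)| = 9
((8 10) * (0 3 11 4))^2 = (0 11)(3 4)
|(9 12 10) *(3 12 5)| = 5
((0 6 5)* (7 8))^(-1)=(0 5 6)(7 8)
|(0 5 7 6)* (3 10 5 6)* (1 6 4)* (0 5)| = 8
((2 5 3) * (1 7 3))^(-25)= ((1 7 3 2 5))^(-25)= (7)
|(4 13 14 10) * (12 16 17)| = 12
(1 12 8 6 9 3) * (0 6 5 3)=(0 6 9)(1 12 8 5 3)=[6, 12, 2, 1, 4, 3, 9, 7, 5, 0, 10, 11, 8]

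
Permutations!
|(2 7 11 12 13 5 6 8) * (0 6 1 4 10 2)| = |(0 6 8)(1 4 10 2 7 11 12 13 5)| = 9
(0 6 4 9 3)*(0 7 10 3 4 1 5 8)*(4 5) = (0 6 1 4 9 5 8)(3 7 10) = [6, 4, 2, 7, 9, 8, 1, 10, 0, 5, 3]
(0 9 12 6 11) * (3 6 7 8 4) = (0 9 12 7 8 4 3 6 11) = [9, 1, 2, 6, 3, 5, 11, 8, 4, 12, 10, 0, 7]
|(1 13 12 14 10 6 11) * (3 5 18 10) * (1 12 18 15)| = |(1 13 18 10 6 11 12 14 3 5 15)| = 11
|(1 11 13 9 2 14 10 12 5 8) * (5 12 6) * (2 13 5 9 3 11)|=|(1 2 14 10 6 9 13 3 11 5 8)|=11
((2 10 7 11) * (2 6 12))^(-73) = (2 12 6 11 7 10)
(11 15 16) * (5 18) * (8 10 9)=(5 18)(8 10 9)(11 15 16)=[0, 1, 2, 3, 4, 18, 6, 7, 10, 8, 9, 15, 12, 13, 14, 16, 11, 17, 5]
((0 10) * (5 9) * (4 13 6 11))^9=((0 10)(4 13 6 11)(5 9))^9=(0 10)(4 13 6 11)(5 9)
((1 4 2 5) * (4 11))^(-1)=((1 11 4 2 5))^(-1)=(1 5 2 4 11)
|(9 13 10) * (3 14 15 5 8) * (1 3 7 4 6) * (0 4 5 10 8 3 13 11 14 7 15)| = 33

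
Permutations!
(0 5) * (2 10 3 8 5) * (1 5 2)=(0 1 5)(2 10 3 8)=[1, 5, 10, 8, 4, 0, 6, 7, 2, 9, 3]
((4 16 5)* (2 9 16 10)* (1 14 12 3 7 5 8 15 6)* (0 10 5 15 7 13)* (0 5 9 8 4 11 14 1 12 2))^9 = ((0 10)(2 8 7 15 6 12 3 13 5 11 14)(4 9 16))^9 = (16)(0 10)(2 11 13 12 15 8 14 5 3 6 7)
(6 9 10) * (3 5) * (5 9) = (3 9 10 6 5) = [0, 1, 2, 9, 4, 3, 5, 7, 8, 10, 6]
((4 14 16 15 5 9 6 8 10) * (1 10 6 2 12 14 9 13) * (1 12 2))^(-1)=((1 10 4 9)(5 13 12 14 16 15)(6 8))^(-1)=(1 9 4 10)(5 15 16 14 12 13)(6 8)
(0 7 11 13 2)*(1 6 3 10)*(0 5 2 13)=[7, 6, 5, 10, 4, 2, 3, 11, 8, 9, 1, 0, 12, 13]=(13)(0 7 11)(1 6 3 10)(2 5)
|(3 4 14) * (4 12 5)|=|(3 12 5 4 14)|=5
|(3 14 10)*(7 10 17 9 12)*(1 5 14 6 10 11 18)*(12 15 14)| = |(1 5 12 7 11 18)(3 6 10)(9 15 14 17)| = 12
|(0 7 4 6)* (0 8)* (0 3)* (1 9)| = |(0 7 4 6 8 3)(1 9)| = 6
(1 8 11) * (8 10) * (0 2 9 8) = (0 2 9 8 11 1 10) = [2, 10, 9, 3, 4, 5, 6, 7, 11, 8, 0, 1]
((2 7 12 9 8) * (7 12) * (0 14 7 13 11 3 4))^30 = ((0 14 7 13 11 3 4)(2 12 9 8))^30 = (0 7 11 4 14 13 3)(2 9)(8 12)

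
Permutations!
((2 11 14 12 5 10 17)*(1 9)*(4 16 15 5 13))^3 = (1 9)(2 12 16 10 11 13 15 17 14 4 5)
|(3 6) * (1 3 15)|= |(1 3 6 15)|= 4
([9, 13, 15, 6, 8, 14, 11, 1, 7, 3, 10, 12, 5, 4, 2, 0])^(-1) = [15, 7, 14, 9, 13, 12, 3, 8, 4, 0, 10, 6, 11, 1, 5, 2]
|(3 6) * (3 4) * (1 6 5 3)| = 6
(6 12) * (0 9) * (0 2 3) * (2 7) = (0 9 7 2 3)(6 12) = [9, 1, 3, 0, 4, 5, 12, 2, 8, 7, 10, 11, 6]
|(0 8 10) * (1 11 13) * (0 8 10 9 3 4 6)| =|(0 10 8 9 3 4 6)(1 11 13)| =21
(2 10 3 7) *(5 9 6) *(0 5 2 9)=(0 5)(2 10 3 7 9 6)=[5, 1, 10, 7, 4, 0, 2, 9, 8, 6, 3]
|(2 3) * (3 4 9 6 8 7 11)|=|(2 4 9 6 8 7 11 3)|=8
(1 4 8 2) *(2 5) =[0, 4, 1, 3, 8, 2, 6, 7, 5] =(1 4 8 5 2)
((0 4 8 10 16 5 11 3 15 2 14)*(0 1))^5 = (0 5 14 10 15 4 11 1 16 2 8 3)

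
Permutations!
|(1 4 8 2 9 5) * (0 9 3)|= |(0 9 5 1 4 8 2 3)|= 8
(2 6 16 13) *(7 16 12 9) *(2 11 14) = (2 6 12 9 7 16 13 11 14) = [0, 1, 6, 3, 4, 5, 12, 16, 8, 7, 10, 14, 9, 11, 2, 15, 13]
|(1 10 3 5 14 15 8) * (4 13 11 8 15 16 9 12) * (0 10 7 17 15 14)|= |(0 10 3 5)(1 7 17 15 14 16 9 12 4 13 11 8)|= 12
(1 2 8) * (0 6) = (0 6)(1 2 8) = [6, 2, 8, 3, 4, 5, 0, 7, 1]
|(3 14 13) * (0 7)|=6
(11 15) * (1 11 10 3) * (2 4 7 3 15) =(1 11 2 4 7 3)(10 15) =[0, 11, 4, 1, 7, 5, 6, 3, 8, 9, 15, 2, 12, 13, 14, 10]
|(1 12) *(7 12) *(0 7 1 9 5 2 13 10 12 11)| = 6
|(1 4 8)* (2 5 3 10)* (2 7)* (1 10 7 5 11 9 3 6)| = |(1 4 8 10 5 6)(2 11 9 3 7)| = 30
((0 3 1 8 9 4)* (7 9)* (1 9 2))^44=(9)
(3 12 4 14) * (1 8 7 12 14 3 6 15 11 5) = (1 8 7 12 4 3 14 6 15 11 5) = [0, 8, 2, 14, 3, 1, 15, 12, 7, 9, 10, 5, 4, 13, 6, 11]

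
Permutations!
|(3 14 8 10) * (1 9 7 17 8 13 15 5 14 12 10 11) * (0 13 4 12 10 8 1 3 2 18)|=52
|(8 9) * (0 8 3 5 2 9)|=|(0 8)(2 9 3 5)|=4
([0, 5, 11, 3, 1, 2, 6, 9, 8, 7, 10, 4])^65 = [0, 1, 2, 3, 4, 5, 6, 9, 8, 7, 10, 11]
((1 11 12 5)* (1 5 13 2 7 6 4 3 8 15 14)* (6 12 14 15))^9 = (15)(2 7 12 13)(3 8 6 4)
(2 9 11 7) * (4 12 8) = (2 9 11 7)(4 12 8) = [0, 1, 9, 3, 12, 5, 6, 2, 4, 11, 10, 7, 8]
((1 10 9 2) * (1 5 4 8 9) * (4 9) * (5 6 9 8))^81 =(1 10)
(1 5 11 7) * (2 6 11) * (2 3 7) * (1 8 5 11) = (1 11 2 6)(3 7 8 5) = [0, 11, 6, 7, 4, 3, 1, 8, 5, 9, 10, 2]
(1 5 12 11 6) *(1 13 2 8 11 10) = (1 5 12 10)(2 8 11 6 13) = [0, 5, 8, 3, 4, 12, 13, 7, 11, 9, 1, 6, 10, 2]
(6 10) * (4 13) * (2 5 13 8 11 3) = (2 5 13 4 8 11 3)(6 10) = [0, 1, 5, 2, 8, 13, 10, 7, 11, 9, 6, 3, 12, 4]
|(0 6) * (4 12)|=2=|(0 6)(4 12)|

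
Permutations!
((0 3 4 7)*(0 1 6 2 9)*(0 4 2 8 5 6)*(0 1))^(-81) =(0 9)(2 7)(3 4)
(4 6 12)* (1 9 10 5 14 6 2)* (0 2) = (0 2 1 9 10 5 14 6 12 4) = [2, 9, 1, 3, 0, 14, 12, 7, 8, 10, 5, 11, 4, 13, 6]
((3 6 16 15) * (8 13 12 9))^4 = (16)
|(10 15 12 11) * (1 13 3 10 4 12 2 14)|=|(1 13 3 10 15 2 14)(4 12 11)|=21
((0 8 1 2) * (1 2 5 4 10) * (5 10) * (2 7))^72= (10)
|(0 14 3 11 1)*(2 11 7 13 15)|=|(0 14 3 7 13 15 2 11 1)|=9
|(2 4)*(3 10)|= |(2 4)(3 10)|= 2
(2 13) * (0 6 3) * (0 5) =(0 6 3 5)(2 13) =[6, 1, 13, 5, 4, 0, 3, 7, 8, 9, 10, 11, 12, 2]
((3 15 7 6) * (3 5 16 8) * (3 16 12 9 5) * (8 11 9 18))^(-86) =(3 7)(5 11 8 12 9 16 18)(6 15)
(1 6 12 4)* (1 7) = (1 6 12 4 7) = [0, 6, 2, 3, 7, 5, 12, 1, 8, 9, 10, 11, 4]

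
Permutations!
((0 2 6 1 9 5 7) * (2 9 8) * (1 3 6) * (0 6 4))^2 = (0 5 6 4 9 7 3)(1 2 8)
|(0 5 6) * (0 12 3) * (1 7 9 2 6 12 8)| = |(0 5 12 3)(1 7 9 2 6 8)| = 12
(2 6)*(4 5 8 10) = (2 6)(4 5 8 10) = [0, 1, 6, 3, 5, 8, 2, 7, 10, 9, 4]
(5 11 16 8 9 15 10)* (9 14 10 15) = (5 11 16 8 14 10) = [0, 1, 2, 3, 4, 11, 6, 7, 14, 9, 5, 16, 12, 13, 10, 15, 8]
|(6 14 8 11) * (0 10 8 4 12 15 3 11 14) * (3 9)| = 11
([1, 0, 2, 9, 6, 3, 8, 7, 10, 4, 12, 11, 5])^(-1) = (0 1)(3 5 12 10 8 6 4 9)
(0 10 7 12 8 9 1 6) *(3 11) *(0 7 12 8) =[10, 6, 2, 11, 4, 5, 7, 8, 9, 1, 12, 3, 0] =(0 10 12)(1 6 7 8 9)(3 11)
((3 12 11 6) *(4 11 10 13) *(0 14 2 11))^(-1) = (0 4 13 10 12 3 6 11 2 14)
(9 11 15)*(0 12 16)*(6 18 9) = (0 12 16)(6 18 9 11 15) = [12, 1, 2, 3, 4, 5, 18, 7, 8, 11, 10, 15, 16, 13, 14, 6, 0, 17, 9]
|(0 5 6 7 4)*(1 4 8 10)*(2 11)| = |(0 5 6 7 8 10 1 4)(2 11)| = 8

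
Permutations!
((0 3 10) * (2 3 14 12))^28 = ((0 14 12 2 3 10))^28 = (0 3 12)(2 14 10)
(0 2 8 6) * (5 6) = (0 2 8 5 6) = [2, 1, 8, 3, 4, 6, 0, 7, 5]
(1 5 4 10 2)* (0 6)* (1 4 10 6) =(0 1 5 10 2 4 6) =[1, 5, 4, 3, 6, 10, 0, 7, 8, 9, 2]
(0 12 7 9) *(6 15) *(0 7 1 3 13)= (0 12 1 3 13)(6 15)(7 9)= [12, 3, 2, 13, 4, 5, 15, 9, 8, 7, 10, 11, 1, 0, 14, 6]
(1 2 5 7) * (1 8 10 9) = (1 2 5 7 8 10 9) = [0, 2, 5, 3, 4, 7, 6, 8, 10, 1, 9]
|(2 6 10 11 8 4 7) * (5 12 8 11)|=|(2 6 10 5 12 8 4 7)|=8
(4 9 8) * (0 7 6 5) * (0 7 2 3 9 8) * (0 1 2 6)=(0 6 5 7)(1 2 3 9)(4 8)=[6, 2, 3, 9, 8, 7, 5, 0, 4, 1]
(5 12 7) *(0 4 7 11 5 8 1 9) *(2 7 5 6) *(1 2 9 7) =(0 4 5 12 11 6 9)(1 7 8 2) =[4, 7, 1, 3, 5, 12, 9, 8, 2, 0, 10, 6, 11]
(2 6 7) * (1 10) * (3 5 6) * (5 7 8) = (1 10)(2 3 7)(5 6 8) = [0, 10, 3, 7, 4, 6, 8, 2, 5, 9, 1]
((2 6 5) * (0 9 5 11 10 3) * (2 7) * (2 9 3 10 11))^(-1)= (11)(0 3)(2 6)(5 9 7)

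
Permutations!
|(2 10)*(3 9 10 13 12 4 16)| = |(2 13 12 4 16 3 9 10)| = 8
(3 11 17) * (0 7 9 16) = (0 7 9 16)(3 11 17) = [7, 1, 2, 11, 4, 5, 6, 9, 8, 16, 10, 17, 12, 13, 14, 15, 0, 3]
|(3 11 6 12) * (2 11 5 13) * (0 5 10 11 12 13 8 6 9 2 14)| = 6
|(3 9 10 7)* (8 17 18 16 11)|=|(3 9 10 7)(8 17 18 16 11)|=20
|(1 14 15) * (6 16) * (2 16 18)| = |(1 14 15)(2 16 6 18)| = 12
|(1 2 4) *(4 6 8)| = |(1 2 6 8 4)| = 5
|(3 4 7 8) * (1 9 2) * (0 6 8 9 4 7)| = 9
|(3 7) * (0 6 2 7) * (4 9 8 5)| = 20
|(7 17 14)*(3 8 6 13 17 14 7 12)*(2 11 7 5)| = |(2 11 7 14 12 3 8 6 13 17 5)| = 11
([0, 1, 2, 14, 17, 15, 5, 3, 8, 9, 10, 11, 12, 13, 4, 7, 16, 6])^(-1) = (3 7 15 5 6 17 4 14)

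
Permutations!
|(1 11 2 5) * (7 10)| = |(1 11 2 5)(7 10)| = 4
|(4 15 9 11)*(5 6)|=|(4 15 9 11)(5 6)|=4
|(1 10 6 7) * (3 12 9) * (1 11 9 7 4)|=20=|(1 10 6 4)(3 12 7 11 9)|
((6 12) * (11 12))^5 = (6 12 11)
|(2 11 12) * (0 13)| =|(0 13)(2 11 12)| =6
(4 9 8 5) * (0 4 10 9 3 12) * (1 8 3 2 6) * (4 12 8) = (0 12)(1 4 2 6)(3 8 5 10 9) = [12, 4, 6, 8, 2, 10, 1, 7, 5, 3, 9, 11, 0]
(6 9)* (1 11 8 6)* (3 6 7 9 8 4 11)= (1 3 6 8 7 9)(4 11)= [0, 3, 2, 6, 11, 5, 8, 9, 7, 1, 10, 4]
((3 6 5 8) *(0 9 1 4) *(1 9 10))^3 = ((0 10 1 4)(3 6 5 8))^3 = (0 4 1 10)(3 8 5 6)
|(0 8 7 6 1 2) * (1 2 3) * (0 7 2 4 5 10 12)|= |(0 8 2 7 6 4 5 10 12)(1 3)|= 18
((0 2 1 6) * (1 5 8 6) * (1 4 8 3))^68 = (0 1)(2 4)(3 6)(5 8)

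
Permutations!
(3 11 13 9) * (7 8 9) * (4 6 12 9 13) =(3 11 4 6 12 9)(7 8 13) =[0, 1, 2, 11, 6, 5, 12, 8, 13, 3, 10, 4, 9, 7]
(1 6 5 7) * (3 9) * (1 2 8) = (1 6 5 7 2 8)(3 9) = [0, 6, 8, 9, 4, 7, 5, 2, 1, 3]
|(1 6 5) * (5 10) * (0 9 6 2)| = 7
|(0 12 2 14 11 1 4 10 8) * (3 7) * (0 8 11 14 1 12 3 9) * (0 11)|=|(14)(0 3 7 9 11 12 2 1 4 10)|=10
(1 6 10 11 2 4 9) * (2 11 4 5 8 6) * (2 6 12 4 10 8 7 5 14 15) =[0, 6, 14, 3, 9, 7, 8, 5, 12, 1, 10, 11, 4, 13, 15, 2] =(1 6 8 12 4 9)(2 14 15)(5 7)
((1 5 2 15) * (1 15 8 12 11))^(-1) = (15)(1 11 12 8 2 5)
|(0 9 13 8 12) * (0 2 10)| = |(0 9 13 8 12 2 10)| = 7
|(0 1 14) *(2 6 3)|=3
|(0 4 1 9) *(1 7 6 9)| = 5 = |(0 4 7 6 9)|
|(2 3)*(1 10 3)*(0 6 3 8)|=|(0 6 3 2 1 10 8)|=7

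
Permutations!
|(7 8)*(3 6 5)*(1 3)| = 4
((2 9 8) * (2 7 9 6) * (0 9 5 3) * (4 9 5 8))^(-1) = ((0 5 3)(2 6)(4 9)(7 8))^(-1) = (0 3 5)(2 6)(4 9)(7 8)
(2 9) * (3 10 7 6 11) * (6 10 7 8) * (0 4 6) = (0 4 6 11 3 7 10 8)(2 9) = [4, 1, 9, 7, 6, 5, 11, 10, 0, 2, 8, 3]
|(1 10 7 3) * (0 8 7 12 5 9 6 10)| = |(0 8 7 3 1)(5 9 6 10 12)| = 5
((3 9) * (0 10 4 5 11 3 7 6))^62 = ((0 10 4 5 11 3 9 7 6))^62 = (0 6 7 9 3 11 5 4 10)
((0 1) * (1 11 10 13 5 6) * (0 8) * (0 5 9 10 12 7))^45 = ((0 11 12 7)(1 8 5 6)(9 10 13))^45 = (13)(0 11 12 7)(1 8 5 6)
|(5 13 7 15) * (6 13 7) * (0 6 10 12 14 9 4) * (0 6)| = |(4 6 13 10 12 14 9)(5 7 15)| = 21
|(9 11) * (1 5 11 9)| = 3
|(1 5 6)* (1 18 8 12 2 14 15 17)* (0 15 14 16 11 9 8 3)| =24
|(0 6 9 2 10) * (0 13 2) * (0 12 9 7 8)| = 12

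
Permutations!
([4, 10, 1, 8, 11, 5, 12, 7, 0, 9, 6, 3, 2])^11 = [4, 10, 1, 8, 11, 5, 12, 7, 0, 9, 6, 3, 2]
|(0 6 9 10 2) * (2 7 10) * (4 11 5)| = |(0 6 9 2)(4 11 5)(7 10)| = 12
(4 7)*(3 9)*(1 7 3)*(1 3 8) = (1 7 4 8)(3 9) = [0, 7, 2, 9, 8, 5, 6, 4, 1, 3]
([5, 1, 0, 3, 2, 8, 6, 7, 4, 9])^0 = (9)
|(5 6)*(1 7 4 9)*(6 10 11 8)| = 20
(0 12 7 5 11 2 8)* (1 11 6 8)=(0 12 7 5 6 8)(1 11 2)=[12, 11, 1, 3, 4, 6, 8, 5, 0, 9, 10, 2, 7]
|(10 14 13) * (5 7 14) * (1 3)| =|(1 3)(5 7 14 13 10)| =10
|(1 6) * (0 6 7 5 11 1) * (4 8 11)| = 6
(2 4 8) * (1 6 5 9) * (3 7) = (1 6 5 9)(2 4 8)(3 7) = [0, 6, 4, 7, 8, 9, 5, 3, 2, 1]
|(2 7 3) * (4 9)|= 6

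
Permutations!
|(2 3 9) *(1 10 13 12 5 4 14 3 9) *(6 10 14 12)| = |(1 14 3)(2 9)(4 12 5)(6 10 13)| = 6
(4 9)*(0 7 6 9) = (0 7 6 9 4) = [7, 1, 2, 3, 0, 5, 9, 6, 8, 4]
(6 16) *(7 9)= (6 16)(7 9)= [0, 1, 2, 3, 4, 5, 16, 9, 8, 7, 10, 11, 12, 13, 14, 15, 6]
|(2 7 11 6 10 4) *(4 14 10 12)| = 6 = |(2 7 11 6 12 4)(10 14)|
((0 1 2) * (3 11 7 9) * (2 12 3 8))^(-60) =(0 3 9)(1 11 8)(2 12 7)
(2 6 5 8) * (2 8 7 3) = (8)(2 6 5 7 3) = [0, 1, 6, 2, 4, 7, 5, 3, 8]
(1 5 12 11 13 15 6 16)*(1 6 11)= (1 5 12)(6 16)(11 13 15)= [0, 5, 2, 3, 4, 12, 16, 7, 8, 9, 10, 13, 1, 15, 14, 11, 6]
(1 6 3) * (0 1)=[1, 6, 2, 0, 4, 5, 3]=(0 1 6 3)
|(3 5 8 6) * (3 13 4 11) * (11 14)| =8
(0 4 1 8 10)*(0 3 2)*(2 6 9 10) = [4, 8, 0, 6, 1, 5, 9, 7, 2, 10, 3] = (0 4 1 8 2)(3 6 9 10)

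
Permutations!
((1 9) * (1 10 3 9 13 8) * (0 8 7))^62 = (0 1 7 8 13)(3 10 9)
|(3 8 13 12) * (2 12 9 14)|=|(2 12 3 8 13 9 14)|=7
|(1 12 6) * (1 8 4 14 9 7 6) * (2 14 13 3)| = 18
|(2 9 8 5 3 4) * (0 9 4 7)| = |(0 9 8 5 3 7)(2 4)| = 6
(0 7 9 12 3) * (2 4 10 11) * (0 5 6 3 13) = (0 7 9 12 13)(2 4 10 11)(3 5 6) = [7, 1, 4, 5, 10, 6, 3, 9, 8, 12, 11, 2, 13, 0]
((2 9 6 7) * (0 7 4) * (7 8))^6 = (0 4 6 9 2 7 8)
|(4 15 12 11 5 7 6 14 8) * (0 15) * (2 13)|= 10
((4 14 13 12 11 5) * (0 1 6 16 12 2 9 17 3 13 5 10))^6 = (0 10 11 12 16 6 1)(2 9 17 3 13)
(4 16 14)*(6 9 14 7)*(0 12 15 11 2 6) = (0 12 15 11 2 6 9 14 4 16 7) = [12, 1, 6, 3, 16, 5, 9, 0, 8, 14, 10, 2, 15, 13, 4, 11, 7]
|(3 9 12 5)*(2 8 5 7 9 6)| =15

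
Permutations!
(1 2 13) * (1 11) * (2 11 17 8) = (1 11)(2 13 17 8) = [0, 11, 13, 3, 4, 5, 6, 7, 2, 9, 10, 1, 12, 17, 14, 15, 16, 8]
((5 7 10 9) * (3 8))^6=(5 10)(7 9)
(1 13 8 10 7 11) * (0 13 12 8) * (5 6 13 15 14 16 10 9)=(0 15 14 16 10 7 11 1 12 8 9 5 6 13)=[15, 12, 2, 3, 4, 6, 13, 11, 9, 5, 7, 1, 8, 0, 16, 14, 10]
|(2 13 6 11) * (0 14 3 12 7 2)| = |(0 14 3 12 7 2 13 6 11)| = 9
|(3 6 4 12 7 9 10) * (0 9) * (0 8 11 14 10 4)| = |(0 9 4 12 7 8 11 14 10 3 6)| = 11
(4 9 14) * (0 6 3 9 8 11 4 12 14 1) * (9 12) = (0 6 3 12 14 9 1)(4 8 11) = [6, 0, 2, 12, 8, 5, 3, 7, 11, 1, 10, 4, 14, 13, 9]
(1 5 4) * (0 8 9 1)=(0 8 9 1 5 4)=[8, 5, 2, 3, 0, 4, 6, 7, 9, 1]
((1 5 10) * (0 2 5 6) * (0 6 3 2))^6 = ((1 3 2 5 10))^6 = (1 3 2 5 10)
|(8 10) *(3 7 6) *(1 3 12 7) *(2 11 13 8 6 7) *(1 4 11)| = 10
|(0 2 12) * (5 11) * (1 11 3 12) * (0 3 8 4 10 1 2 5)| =|(0 5 8 4 10 1 11)(3 12)| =14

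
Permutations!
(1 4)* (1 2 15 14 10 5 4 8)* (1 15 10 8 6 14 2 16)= (1 6 14 8 15 2 10 5 4 16)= [0, 6, 10, 3, 16, 4, 14, 7, 15, 9, 5, 11, 12, 13, 8, 2, 1]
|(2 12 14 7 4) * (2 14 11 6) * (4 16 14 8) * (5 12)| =|(2 5 12 11 6)(4 8)(7 16 14)| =30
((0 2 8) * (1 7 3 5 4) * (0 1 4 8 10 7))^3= ((0 2 10 7 3 5 8 1))^3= (0 7 8 2 3 1 10 5)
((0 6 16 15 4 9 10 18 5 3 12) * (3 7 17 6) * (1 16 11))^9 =(1 17 18 4)(5 9 16 6)(7 10 15 11)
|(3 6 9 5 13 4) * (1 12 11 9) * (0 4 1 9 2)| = |(0 4 3 6 9 5 13 1 12 11 2)| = 11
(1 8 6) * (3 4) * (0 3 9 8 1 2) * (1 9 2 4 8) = (0 3 8 6 4 2)(1 9) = [3, 9, 0, 8, 2, 5, 4, 7, 6, 1]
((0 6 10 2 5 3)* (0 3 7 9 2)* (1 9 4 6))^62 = (0 10 6 4 7 5 2 9 1)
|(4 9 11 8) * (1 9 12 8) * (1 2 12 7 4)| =6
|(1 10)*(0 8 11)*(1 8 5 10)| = |(0 5 10 8 11)| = 5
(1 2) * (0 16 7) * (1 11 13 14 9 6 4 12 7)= (0 16 1 2 11 13 14 9 6 4 12 7)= [16, 2, 11, 3, 12, 5, 4, 0, 8, 6, 10, 13, 7, 14, 9, 15, 1]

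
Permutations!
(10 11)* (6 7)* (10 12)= (6 7)(10 11 12)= [0, 1, 2, 3, 4, 5, 7, 6, 8, 9, 11, 12, 10]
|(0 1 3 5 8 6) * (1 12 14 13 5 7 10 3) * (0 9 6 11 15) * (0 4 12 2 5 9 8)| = |(0 2 5)(3 7 10)(4 12 14 13 9 6 8 11 15)| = 9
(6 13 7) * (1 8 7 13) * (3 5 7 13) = (1 8 13 3 5 7 6) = [0, 8, 2, 5, 4, 7, 1, 6, 13, 9, 10, 11, 12, 3]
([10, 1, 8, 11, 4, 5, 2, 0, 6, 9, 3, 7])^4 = (0 7 11 3 10)(2 8 6)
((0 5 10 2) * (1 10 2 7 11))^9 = (1 10 7 11) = ((0 5 2)(1 10 7 11))^9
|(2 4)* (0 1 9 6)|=|(0 1 9 6)(2 4)|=4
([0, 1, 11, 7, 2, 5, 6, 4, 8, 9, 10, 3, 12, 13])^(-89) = (13)(2 11 3 7 4)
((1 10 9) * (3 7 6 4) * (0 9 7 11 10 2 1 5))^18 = ((0 9 5)(1 2)(3 11 10 7 6 4))^18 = (11)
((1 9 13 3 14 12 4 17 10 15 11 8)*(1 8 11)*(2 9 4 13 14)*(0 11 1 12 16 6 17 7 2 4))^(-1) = ((0 11 1)(2 9 14 16 6 17 10 15 12 13 3 4 7))^(-1) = (0 1 11)(2 7 4 3 13 12 15 10 17 6 16 14 9)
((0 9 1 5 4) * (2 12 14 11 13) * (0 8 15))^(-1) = ((0 9 1 5 4 8 15)(2 12 14 11 13))^(-1) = (0 15 8 4 5 1 9)(2 13 11 14 12)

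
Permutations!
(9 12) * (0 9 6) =(0 9 12 6) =[9, 1, 2, 3, 4, 5, 0, 7, 8, 12, 10, 11, 6]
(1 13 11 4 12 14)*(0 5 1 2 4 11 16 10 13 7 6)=(0 5 1 7 6)(2 4 12 14)(10 13 16)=[5, 7, 4, 3, 12, 1, 0, 6, 8, 9, 13, 11, 14, 16, 2, 15, 10]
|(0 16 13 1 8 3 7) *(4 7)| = 8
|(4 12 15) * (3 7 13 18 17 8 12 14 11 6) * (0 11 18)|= 42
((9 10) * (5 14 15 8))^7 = (5 8 15 14)(9 10) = ((5 14 15 8)(9 10))^7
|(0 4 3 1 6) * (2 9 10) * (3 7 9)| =|(0 4 7 9 10 2 3 1 6)| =9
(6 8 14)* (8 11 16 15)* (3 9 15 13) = (3 9 15 8 14 6 11 16 13) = [0, 1, 2, 9, 4, 5, 11, 7, 14, 15, 10, 16, 12, 3, 6, 8, 13]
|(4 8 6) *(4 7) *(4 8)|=3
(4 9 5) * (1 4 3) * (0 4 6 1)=[4, 6, 2, 0, 9, 3, 1, 7, 8, 5]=(0 4 9 5 3)(1 6)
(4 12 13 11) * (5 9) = (4 12 13 11)(5 9) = [0, 1, 2, 3, 12, 9, 6, 7, 8, 5, 10, 4, 13, 11]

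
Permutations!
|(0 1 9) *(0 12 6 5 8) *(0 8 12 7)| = |(0 1 9 7)(5 12 6)| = 12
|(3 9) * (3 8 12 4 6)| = 6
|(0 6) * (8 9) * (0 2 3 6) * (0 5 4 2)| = 6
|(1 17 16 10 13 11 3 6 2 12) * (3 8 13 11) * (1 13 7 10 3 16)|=|(1 17)(2 12 13 16 3 6)(7 10 11 8)|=12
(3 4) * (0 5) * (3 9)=(0 5)(3 4 9)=[5, 1, 2, 4, 9, 0, 6, 7, 8, 3]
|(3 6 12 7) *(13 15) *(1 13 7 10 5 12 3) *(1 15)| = 6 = |(1 13)(3 6)(5 12 10)(7 15)|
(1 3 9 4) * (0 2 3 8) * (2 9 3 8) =(0 9 4 1 2 8) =[9, 2, 8, 3, 1, 5, 6, 7, 0, 4]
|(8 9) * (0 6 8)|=|(0 6 8 9)|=4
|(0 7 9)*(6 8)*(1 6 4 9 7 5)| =7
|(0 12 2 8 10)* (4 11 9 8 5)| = 9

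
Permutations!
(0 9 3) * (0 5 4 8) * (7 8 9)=(0 7 8)(3 5 4 9)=[7, 1, 2, 5, 9, 4, 6, 8, 0, 3]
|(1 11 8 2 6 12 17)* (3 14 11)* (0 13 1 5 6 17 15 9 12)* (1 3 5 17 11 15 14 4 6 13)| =84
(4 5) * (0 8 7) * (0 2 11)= [8, 1, 11, 3, 5, 4, 6, 2, 7, 9, 10, 0]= (0 8 7 2 11)(4 5)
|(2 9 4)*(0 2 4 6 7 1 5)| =|(0 2 9 6 7 1 5)| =7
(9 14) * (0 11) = (0 11)(9 14) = [11, 1, 2, 3, 4, 5, 6, 7, 8, 14, 10, 0, 12, 13, 9]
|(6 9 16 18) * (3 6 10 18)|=|(3 6 9 16)(10 18)|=4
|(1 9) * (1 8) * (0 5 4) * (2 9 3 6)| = 6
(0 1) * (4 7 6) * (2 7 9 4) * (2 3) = [1, 0, 7, 2, 9, 5, 3, 6, 8, 4] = (0 1)(2 7 6 3)(4 9)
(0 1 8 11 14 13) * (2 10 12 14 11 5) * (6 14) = (0 1 8 5 2 10 12 6 14 13) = [1, 8, 10, 3, 4, 2, 14, 7, 5, 9, 12, 11, 6, 0, 13]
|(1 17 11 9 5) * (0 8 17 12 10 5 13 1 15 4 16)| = 13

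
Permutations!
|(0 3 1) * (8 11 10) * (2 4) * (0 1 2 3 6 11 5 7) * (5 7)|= 6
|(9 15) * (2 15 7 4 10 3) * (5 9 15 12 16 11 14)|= |(2 12 16 11 14 5 9 7 4 10 3)|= 11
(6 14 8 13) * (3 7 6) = (3 7 6 14 8 13) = [0, 1, 2, 7, 4, 5, 14, 6, 13, 9, 10, 11, 12, 3, 8]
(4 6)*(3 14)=(3 14)(4 6)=[0, 1, 2, 14, 6, 5, 4, 7, 8, 9, 10, 11, 12, 13, 3]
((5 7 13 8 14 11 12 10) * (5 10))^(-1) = (5 12 11 14 8 13 7)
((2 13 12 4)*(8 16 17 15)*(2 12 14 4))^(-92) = ((2 13 14 4 12)(8 16 17 15))^(-92) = (17)(2 4 13 12 14)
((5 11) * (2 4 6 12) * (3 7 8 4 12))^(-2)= ((2 12)(3 7 8 4 6)(5 11))^(-2)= (12)(3 4 7 6 8)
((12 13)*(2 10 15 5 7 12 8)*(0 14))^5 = (0 14)(2 12 15 8 7 10 13 5)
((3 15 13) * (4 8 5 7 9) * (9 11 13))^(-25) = (3 9 8 7 13 15 4 5 11)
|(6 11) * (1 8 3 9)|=4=|(1 8 3 9)(6 11)|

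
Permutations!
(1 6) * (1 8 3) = (1 6 8 3) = [0, 6, 2, 1, 4, 5, 8, 7, 3]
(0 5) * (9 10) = (0 5)(9 10) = [5, 1, 2, 3, 4, 0, 6, 7, 8, 10, 9]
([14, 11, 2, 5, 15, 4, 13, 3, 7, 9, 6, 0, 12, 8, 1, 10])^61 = [14, 11, 2, 8, 3, 7, 15, 13, 6, 9, 4, 0, 12, 10, 1, 5]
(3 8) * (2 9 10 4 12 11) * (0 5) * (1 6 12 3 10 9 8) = (0 5)(1 6 12 11 2 8 10 4 3) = [5, 6, 8, 1, 3, 0, 12, 7, 10, 9, 4, 2, 11]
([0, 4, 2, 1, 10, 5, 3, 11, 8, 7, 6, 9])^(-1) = [0, 3, 2, 6, 1, 5, 10, 9, 8, 11, 4, 7]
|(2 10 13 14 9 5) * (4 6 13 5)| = |(2 10 5)(4 6 13 14 9)| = 15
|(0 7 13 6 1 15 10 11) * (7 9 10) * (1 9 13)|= 6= |(0 13 6 9 10 11)(1 15 7)|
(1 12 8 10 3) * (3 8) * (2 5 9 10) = (1 12 3)(2 5 9 10 8) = [0, 12, 5, 1, 4, 9, 6, 7, 2, 10, 8, 11, 3]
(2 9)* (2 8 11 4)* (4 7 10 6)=(2 9 8 11 7 10 6 4)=[0, 1, 9, 3, 2, 5, 4, 10, 11, 8, 6, 7]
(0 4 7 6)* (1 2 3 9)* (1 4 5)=[5, 2, 3, 9, 7, 1, 0, 6, 8, 4]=(0 5 1 2 3 9 4 7 6)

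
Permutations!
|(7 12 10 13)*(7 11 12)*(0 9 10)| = 6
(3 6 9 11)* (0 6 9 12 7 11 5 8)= [6, 1, 2, 9, 4, 8, 12, 11, 0, 5, 10, 3, 7]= (0 6 12 7 11 3 9 5 8)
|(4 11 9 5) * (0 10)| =4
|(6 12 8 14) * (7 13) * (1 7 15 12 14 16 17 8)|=|(1 7 13 15 12)(6 14)(8 16 17)|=30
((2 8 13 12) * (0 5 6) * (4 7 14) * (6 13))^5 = (0 8 12 5 6 2 13)(4 14 7)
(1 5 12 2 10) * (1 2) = (1 5 12)(2 10) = [0, 5, 10, 3, 4, 12, 6, 7, 8, 9, 2, 11, 1]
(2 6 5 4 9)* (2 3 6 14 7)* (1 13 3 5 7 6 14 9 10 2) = (1 13 3 14 6 7)(2 9 5 4 10) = [0, 13, 9, 14, 10, 4, 7, 1, 8, 5, 2, 11, 12, 3, 6]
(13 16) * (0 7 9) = (0 7 9)(13 16) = [7, 1, 2, 3, 4, 5, 6, 9, 8, 0, 10, 11, 12, 16, 14, 15, 13]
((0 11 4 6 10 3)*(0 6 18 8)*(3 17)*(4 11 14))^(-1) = (0 8 18 4 14)(3 17 10 6)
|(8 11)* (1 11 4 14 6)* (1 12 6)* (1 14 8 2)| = |(14)(1 11 2)(4 8)(6 12)| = 6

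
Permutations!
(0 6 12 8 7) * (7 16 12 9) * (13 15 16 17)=[6, 1, 2, 3, 4, 5, 9, 0, 17, 7, 10, 11, 8, 15, 14, 16, 12, 13]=(0 6 9 7)(8 17 13 15 16 12)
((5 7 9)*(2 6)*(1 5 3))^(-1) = (1 3 9 7 5)(2 6)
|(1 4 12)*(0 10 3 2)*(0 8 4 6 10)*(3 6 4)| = 6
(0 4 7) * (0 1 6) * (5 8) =[4, 6, 2, 3, 7, 8, 0, 1, 5] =(0 4 7 1 6)(5 8)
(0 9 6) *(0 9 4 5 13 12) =[4, 1, 2, 3, 5, 13, 9, 7, 8, 6, 10, 11, 0, 12] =(0 4 5 13 12)(6 9)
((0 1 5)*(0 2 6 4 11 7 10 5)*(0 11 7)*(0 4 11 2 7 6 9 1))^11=(1 9 2)(4 11 6)(5 10 7)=((1 2 9)(4 6 11)(5 7 10))^11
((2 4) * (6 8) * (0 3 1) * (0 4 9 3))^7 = (1 2 3 4 9)(6 8)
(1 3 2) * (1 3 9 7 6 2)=[0, 9, 3, 1, 4, 5, 2, 6, 8, 7]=(1 9 7 6 2 3)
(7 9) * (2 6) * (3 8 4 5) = (2 6)(3 8 4 5)(7 9) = [0, 1, 6, 8, 5, 3, 2, 9, 4, 7]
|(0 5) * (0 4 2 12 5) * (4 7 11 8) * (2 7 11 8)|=12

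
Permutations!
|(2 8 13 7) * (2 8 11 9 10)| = 12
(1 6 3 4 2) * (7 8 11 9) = [0, 6, 1, 4, 2, 5, 3, 8, 11, 7, 10, 9] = (1 6 3 4 2)(7 8 11 9)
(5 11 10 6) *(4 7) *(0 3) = (0 3)(4 7)(5 11 10 6) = [3, 1, 2, 0, 7, 11, 5, 4, 8, 9, 6, 10]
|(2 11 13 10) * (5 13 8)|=6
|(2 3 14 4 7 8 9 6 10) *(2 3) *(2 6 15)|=|(2 6 10 3 14 4 7 8 9 15)|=10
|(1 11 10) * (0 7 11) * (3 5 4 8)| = 20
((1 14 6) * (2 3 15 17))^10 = (1 14 6)(2 15)(3 17) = ((1 14 6)(2 3 15 17))^10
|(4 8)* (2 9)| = 2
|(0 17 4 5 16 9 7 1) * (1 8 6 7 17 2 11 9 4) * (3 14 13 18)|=12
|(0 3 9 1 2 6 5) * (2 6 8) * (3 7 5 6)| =|(0 7 5)(1 3 9)(2 8)| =6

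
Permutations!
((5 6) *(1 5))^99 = (6)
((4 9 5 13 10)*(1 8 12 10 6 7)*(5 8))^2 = ((1 5 13 6 7)(4 9 8 12 10))^2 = (1 13 7 5 6)(4 8 10 9 12)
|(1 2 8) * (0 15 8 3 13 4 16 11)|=10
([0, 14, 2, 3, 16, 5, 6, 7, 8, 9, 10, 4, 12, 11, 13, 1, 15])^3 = (1 11 15 13 16 14 4)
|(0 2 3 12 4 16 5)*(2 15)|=|(0 15 2 3 12 4 16 5)|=8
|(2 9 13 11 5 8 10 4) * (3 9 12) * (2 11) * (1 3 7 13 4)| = 8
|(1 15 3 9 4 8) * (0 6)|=|(0 6)(1 15 3 9 4 8)|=6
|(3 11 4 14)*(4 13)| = |(3 11 13 4 14)| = 5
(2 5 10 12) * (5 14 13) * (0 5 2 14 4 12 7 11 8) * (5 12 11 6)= (0 12 14 13 2 4 11 8)(5 10 7 6)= [12, 1, 4, 3, 11, 10, 5, 6, 0, 9, 7, 8, 14, 2, 13]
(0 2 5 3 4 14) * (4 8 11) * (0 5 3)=(0 2 3 8 11 4 14 5)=[2, 1, 3, 8, 14, 0, 6, 7, 11, 9, 10, 4, 12, 13, 5]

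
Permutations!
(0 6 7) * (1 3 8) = (0 6 7)(1 3 8) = [6, 3, 2, 8, 4, 5, 7, 0, 1]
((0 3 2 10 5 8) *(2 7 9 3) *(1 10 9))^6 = (0 10 3)(1 9 8)(2 5 7)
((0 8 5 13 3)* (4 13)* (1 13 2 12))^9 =(13)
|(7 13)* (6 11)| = |(6 11)(7 13)| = 2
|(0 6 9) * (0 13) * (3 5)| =|(0 6 9 13)(3 5)| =4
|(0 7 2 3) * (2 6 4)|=|(0 7 6 4 2 3)|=6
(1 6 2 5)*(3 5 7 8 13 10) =(1 6 2 7 8 13 10 3 5) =[0, 6, 7, 5, 4, 1, 2, 8, 13, 9, 3, 11, 12, 10]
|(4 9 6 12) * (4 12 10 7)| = 5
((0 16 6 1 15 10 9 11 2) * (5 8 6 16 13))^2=(16)(0 5 6 15 9 2 13 8 1 10 11)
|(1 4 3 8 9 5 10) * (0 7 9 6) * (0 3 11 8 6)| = 18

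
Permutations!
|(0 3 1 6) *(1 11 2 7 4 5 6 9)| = 8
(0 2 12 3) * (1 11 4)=(0 2 12 3)(1 11 4)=[2, 11, 12, 0, 1, 5, 6, 7, 8, 9, 10, 4, 3]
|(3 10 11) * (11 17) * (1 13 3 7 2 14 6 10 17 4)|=|(1 13 3 17 11 7 2 14 6 10 4)|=11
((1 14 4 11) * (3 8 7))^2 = (1 4)(3 7 8)(11 14)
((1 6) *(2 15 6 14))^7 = (1 2 6 14 15)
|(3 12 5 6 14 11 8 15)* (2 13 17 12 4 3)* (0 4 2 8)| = 22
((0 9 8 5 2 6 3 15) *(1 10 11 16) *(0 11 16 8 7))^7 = ((0 9 7)(1 10 16)(2 6 3 15 11 8 5))^7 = (0 9 7)(1 10 16)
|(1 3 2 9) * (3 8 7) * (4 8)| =|(1 4 8 7 3 2 9)| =7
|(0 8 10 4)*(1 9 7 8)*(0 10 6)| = 6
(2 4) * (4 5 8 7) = (2 5 8 7 4) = [0, 1, 5, 3, 2, 8, 6, 4, 7]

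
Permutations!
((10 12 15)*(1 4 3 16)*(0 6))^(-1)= (0 6)(1 16 3 4)(10 15 12)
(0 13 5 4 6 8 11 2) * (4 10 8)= (0 13 5 10 8 11 2)(4 6)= [13, 1, 0, 3, 6, 10, 4, 7, 11, 9, 8, 2, 12, 5]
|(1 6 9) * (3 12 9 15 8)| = 7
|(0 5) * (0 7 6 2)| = |(0 5 7 6 2)| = 5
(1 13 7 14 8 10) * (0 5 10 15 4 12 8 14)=(0 5 10 1 13 7)(4 12 8 15)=[5, 13, 2, 3, 12, 10, 6, 0, 15, 9, 1, 11, 8, 7, 14, 4]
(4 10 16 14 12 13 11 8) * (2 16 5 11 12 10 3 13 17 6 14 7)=(2 16 7)(3 13 12 17 6 14 10 5 11 8 4)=[0, 1, 16, 13, 3, 11, 14, 2, 4, 9, 5, 8, 17, 12, 10, 15, 7, 6]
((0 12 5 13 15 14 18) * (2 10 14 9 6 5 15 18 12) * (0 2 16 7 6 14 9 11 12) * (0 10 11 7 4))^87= (2 5 15)(6 12 18)(7 11 13)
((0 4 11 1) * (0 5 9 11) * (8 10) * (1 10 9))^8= (11)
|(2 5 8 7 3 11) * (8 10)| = 7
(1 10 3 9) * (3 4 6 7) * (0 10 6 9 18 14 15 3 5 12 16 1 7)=(0 10 4 9 7 5 12 16 1 6)(3 18 14 15)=[10, 6, 2, 18, 9, 12, 0, 5, 8, 7, 4, 11, 16, 13, 15, 3, 1, 17, 14]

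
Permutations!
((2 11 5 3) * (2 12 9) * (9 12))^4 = ((12)(2 11 5 3 9))^4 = (12)(2 9 3 5 11)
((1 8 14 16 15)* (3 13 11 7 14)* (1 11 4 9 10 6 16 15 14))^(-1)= (1 7 11 15 14 16 6 10 9 4 13 3 8)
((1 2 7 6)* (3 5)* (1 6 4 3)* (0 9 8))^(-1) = (0 8 9)(1 5 3 4 7 2)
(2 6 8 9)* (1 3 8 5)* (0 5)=[5, 3, 6, 8, 4, 1, 0, 7, 9, 2]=(0 5 1 3 8 9 2 6)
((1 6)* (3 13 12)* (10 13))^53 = ((1 6)(3 10 13 12))^53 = (1 6)(3 10 13 12)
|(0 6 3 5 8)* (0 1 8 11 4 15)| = |(0 6 3 5 11 4 15)(1 8)| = 14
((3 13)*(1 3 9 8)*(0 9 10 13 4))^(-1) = (0 4 3 1 8 9)(10 13)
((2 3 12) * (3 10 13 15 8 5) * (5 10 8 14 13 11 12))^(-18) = ((2 8 10 11 12)(3 5)(13 15 14))^(-18) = (15)(2 10 12 8 11)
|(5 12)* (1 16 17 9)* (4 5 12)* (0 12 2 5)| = |(0 12 2 5 4)(1 16 17 9)| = 20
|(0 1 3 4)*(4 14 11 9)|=|(0 1 3 14 11 9 4)|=7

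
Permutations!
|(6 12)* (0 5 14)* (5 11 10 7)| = |(0 11 10 7 5 14)(6 12)| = 6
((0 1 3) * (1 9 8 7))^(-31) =((0 9 8 7 1 3))^(-31) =(0 3 1 7 8 9)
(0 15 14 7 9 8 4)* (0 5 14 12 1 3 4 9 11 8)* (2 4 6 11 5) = (0 15 12 1 3 6 11 8 9)(2 4)(5 14 7) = [15, 3, 4, 6, 2, 14, 11, 5, 9, 0, 10, 8, 1, 13, 7, 12]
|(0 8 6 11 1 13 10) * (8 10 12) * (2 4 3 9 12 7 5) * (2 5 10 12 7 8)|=40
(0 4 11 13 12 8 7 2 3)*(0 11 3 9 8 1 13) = [4, 13, 9, 11, 3, 5, 6, 2, 7, 8, 10, 0, 1, 12] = (0 4 3 11)(1 13 12)(2 9 8 7)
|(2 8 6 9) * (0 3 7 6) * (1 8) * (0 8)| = |(0 3 7 6 9 2 1)| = 7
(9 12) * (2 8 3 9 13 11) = [0, 1, 8, 9, 4, 5, 6, 7, 3, 12, 10, 2, 13, 11] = (2 8 3 9 12 13 11)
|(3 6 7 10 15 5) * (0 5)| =|(0 5 3 6 7 10 15)| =7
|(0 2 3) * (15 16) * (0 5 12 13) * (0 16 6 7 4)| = |(0 2 3 5 12 13 16 15 6 7 4)| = 11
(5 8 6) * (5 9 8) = (6 9 8) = [0, 1, 2, 3, 4, 5, 9, 7, 6, 8]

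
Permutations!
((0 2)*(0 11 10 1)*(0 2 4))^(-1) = (0 4)(1 10 11 2)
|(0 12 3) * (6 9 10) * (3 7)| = 12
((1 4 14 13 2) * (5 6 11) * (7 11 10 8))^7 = ((1 4 14 13 2)(5 6 10 8 7 11))^7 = (1 14 2 4 13)(5 6 10 8 7 11)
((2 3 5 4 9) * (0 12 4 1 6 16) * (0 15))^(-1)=(0 15 16 6 1 5 3 2 9 4 12)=((0 12 4 9 2 3 5 1 6 16 15))^(-1)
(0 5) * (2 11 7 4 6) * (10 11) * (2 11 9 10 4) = (0 5)(2 4 6 11 7)(9 10) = [5, 1, 4, 3, 6, 0, 11, 2, 8, 10, 9, 7]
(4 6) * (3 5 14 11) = (3 5 14 11)(4 6) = [0, 1, 2, 5, 6, 14, 4, 7, 8, 9, 10, 3, 12, 13, 11]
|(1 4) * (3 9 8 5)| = 4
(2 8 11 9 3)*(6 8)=(2 6 8 11 9 3)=[0, 1, 6, 2, 4, 5, 8, 7, 11, 3, 10, 9]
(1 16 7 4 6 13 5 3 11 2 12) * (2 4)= (1 16 7 2 12)(3 11 4 6 13 5)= [0, 16, 12, 11, 6, 3, 13, 2, 8, 9, 10, 4, 1, 5, 14, 15, 7]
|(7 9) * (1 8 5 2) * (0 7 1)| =|(0 7 9 1 8 5 2)| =7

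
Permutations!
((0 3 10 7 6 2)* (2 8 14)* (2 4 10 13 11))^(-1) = ((0 3 13 11 2)(4 10 7 6 8 14))^(-1) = (0 2 11 13 3)(4 14 8 6 7 10)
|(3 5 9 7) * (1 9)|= |(1 9 7 3 5)|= 5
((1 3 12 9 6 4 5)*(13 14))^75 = (1 4 9 3 5 6 12)(13 14)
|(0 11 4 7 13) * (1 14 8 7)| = 8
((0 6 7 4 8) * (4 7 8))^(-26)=(0 6 8)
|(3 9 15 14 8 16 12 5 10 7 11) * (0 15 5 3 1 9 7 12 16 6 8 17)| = |(0 15 14 17)(1 9 5 10 12 3 7 11)(6 8)| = 8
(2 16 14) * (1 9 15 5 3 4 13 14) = (1 9 15 5 3 4 13 14 2 16) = [0, 9, 16, 4, 13, 3, 6, 7, 8, 15, 10, 11, 12, 14, 2, 5, 1]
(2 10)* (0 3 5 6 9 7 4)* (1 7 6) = (0 3 5 1 7 4)(2 10)(6 9) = [3, 7, 10, 5, 0, 1, 9, 4, 8, 6, 2]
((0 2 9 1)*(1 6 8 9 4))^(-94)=(0 4)(1 2)(6 9 8)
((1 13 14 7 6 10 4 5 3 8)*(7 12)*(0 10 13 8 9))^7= ((0 10 4 5 3 9)(1 8)(6 13 14 12 7))^7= (0 10 4 5 3 9)(1 8)(6 14 7 13 12)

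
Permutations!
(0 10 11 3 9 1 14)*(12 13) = (0 10 11 3 9 1 14)(12 13) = [10, 14, 2, 9, 4, 5, 6, 7, 8, 1, 11, 3, 13, 12, 0]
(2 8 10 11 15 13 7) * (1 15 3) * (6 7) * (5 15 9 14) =(1 9 14 5 15 13 6 7 2 8 10 11 3) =[0, 9, 8, 1, 4, 15, 7, 2, 10, 14, 11, 3, 12, 6, 5, 13]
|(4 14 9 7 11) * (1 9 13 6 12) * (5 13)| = |(1 9 7 11 4 14 5 13 6 12)| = 10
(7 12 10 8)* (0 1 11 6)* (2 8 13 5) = (0 1 11 6)(2 8 7 12 10 13 5) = [1, 11, 8, 3, 4, 2, 0, 12, 7, 9, 13, 6, 10, 5]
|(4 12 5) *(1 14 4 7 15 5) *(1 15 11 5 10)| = |(1 14 4 12 15 10)(5 7 11)| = 6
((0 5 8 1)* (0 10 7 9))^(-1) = (0 9 7 10 1 8 5) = ((0 5 8 1 10 7 9))^(-1)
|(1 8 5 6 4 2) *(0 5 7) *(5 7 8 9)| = 6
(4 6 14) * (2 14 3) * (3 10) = (2 14 4 6 10 3) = [0, 1, 14, 2, 6, 5, 10, 7, 8, 9, 3, 11, 12, 13, 4]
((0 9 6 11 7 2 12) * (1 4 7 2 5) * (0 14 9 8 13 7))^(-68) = ((0 8 13 7 5 1 4)(2 12 14 9 6 11))^(-68) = (0 13 5 4 8 7 1)(2 6 14)(9 12 11)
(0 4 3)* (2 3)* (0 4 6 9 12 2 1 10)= [6, 10, 3, 4, 1, 5, 9, 7, 8, 12, 0, 11, 2]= (0 6 9 12 2 3 4 1 10)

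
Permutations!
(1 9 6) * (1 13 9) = (6 13 9) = [0, 1, 2, 3, 4, 5, 13, 7, 8, 6, 10, 11, 12, 9]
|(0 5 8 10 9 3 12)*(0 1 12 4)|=14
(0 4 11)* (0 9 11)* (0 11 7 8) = (0 4 11 9 7 8) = [4, 1, 2, 3, 11, 5, 6, 8, 0, 7, 10, 9]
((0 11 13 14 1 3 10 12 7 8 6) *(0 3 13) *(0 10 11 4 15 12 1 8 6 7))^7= ((0 4 15 12)(1 13 14 8 7 6 3 11 10))^7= (0 12 15 4)(1 11 6 8 13 10 3 7 14)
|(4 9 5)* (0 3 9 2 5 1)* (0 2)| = 7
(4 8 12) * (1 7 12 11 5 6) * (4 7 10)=(1 10 4 8 11 5 6)(7 12)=[0, 10, 2, 3, 8, 6, 1, 12, 11, 9, 4, 5, 7]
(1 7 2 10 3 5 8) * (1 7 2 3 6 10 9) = (1 2 9)(3 5 8 7)(6 10) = [0, 2, 9, 5, 4, 8, 10, 3, 7, 1, 6]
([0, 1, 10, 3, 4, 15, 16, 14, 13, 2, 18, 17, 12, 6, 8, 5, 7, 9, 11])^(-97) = (2 9 17 11 18 10)(5 15)(6 13 8 14 7 16)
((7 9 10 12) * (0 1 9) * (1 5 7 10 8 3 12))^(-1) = (0 7 5)(1 10 12 3 8 9)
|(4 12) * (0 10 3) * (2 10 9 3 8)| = |(0 9 3)(2 10 8)(4 12)| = 6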